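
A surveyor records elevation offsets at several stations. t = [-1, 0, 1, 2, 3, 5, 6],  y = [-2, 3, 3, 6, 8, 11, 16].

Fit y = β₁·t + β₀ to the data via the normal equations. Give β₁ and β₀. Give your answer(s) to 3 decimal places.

β₁ = 2.261, β₀ = 1.261

Compute the Gram sums: Σt·t = 76, Σt = 16, Σ1 = 7.
Right-hand side: Σt·y = 192, Σy = 45.
Normal equations: [[76, 16]; [16, 7]]·[β₁, β₀]ᵀ = [192, 45]ᵀ.
Determinant 76·7 − 16² = 276.
β₁ = (192·7 − 16·45)/276 = 52/23; β₀ = (76·45 − 16·192)/276 = 29/23.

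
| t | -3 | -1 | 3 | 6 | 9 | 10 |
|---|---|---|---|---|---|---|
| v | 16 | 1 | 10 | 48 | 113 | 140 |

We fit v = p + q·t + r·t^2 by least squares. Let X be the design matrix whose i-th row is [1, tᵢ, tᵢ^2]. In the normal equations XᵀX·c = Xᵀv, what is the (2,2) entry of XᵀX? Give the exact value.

Row 2 ↔ basis t, column 2 ↔ basis t, so (XᵀX)_{2,2} = Σᵢ (t)·(t) = (-3)·(-3) + (-1)·(-1) + (3)·(3) + (6)·(6) + (9)·(9) + (10)·(10) = 236.

236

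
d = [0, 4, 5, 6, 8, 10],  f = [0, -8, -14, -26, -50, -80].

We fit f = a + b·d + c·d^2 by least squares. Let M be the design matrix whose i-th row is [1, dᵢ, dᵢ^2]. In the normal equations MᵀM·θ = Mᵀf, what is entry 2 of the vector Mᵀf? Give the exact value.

Entry 2 ↔ basis d, so (Mᵀf)_{2} = Σᵢ (d)·fᵢ = (0)·(0) + (4)·(-8) + (5)·(-14) + (6)·(-26) + (8)·(-50) + (10)·(-80) = -1458.

-1458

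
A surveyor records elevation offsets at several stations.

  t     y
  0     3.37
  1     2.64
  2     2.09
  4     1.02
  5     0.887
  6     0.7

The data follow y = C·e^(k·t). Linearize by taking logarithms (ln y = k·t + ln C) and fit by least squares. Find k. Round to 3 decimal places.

k = -0.272

Taking logs, ln y = k·t + ln C, so regress ln y on t.
Σt = 18.0000, Σ(t)² = 82.0000, Σln y = 2.4661, Σt·ln y = -0.2153.
Normal system: [[82.0000, 18.0000]; [18.0000, 6]]·[k, ln C]ᵀ = [-0.2153, 2.4661]ᵀ.
Slope k = (n·Σt·ln y − Σt·Σln y)/(n·Σ(t)² − (Σt)²) = (6·-0.2153 − 18.0000·2.4661)/168.0000 = -0.27191; ln C = (Σln y − k·Σt)/n = 1.22674.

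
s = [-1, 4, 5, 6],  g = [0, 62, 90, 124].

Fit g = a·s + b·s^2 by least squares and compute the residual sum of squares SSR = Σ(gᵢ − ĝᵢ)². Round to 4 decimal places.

The normal system XᵀX·[a, b]ᵀ = Xᵀg is [[78, 404]; [404, 2178]]·[a, b]ᵀ = [1442, 7706]ᵀ.
Determinant 78·2178 − 404² = 6668.
a = (1442·2178 − 404·7706)/6668 = 6863/1667; b = (78·7706 − 404·1442)/6668 = 4625/1667.
Residuals: 2238/1667, 1902/1667, 90/1667, -970/1667; SSR = 5744/1667.

SSR = 3.4457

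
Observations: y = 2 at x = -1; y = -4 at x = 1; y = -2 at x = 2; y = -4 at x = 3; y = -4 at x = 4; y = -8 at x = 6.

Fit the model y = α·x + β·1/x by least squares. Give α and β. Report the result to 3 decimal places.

The normal equations are: 67·α + 6·β = -86;  6·α + (353/144)·β = -32/3.
Determinant 67·(353/144) − 6² = 18467/144.
α = ((-86)·(353/144) − 6·(-32/3))/(18467/144) = -21142/18467; β = (67·(-32/3) − 6·(-86))/(18467/144) = -28608/18467.

α = -1.145, β = -1.549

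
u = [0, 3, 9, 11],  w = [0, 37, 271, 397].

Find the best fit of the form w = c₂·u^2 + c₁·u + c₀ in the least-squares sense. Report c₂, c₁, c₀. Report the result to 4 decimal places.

c₂ = 2.9759, c₁ = 3.3405, c₀ = 0.0638

The normal equations are: 21283·c₂ + 2087·c₁ + 211·c₀ = 70321;  2087·c₂ + 211·c₁ + 23·c₀ = 6917;  211·c₂ + 23·c₁ + 4·c₀ = 705.
Row-reducing yields c₂ = 3580/1203, c₁ = 20093/6015, c₀ = 128/2005.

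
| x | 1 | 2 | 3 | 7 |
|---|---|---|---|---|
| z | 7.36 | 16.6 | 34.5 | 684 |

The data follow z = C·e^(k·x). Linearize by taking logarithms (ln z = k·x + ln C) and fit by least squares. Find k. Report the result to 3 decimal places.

Let Y = ln z. Fitting Y = k·x + ln C by least squares:
Sums: Σx = 13.0000, Σ(x)² = 63.0000, Σln z = 14.8744, Σx·ln z = 63.9334.
Normal system: [[63.0000, 13.0000]; [13.0000, 4]]·[k, ln C]ᵀ = [63.9334, 14.8744]ᵀ.
Slope k = (n·Σx·ln z − Σx·Σln z)/(n·Σ(x)² − (Σx)²) = (4·63.9334 − 13.0000·14.8744)/83.0000 = 0.75141; ln C = (Σln z − k·Σx)/n = 1.27652.

k = 0.751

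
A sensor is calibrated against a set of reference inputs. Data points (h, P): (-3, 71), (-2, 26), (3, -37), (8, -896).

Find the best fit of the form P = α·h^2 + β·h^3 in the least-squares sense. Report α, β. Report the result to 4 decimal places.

The normal system AᵀA·[α, β]ᵀ = AᵀP is [[4274, 32736]; [32736, 263666]]·[α, β]ᵀ = [-56934, -461876]ᵀ.
Eliminating β: 263666·(row 1) − 32736·(row 2) gives 55262788·α = 263666·(-56934) − 32736·(-461876) = 108412692, so α = 27103173/13815697.
Then β = ((-461876) − 32736·(27103173/13815697))/263666 = -27566650/13815697.

α = 1.9618, β = -1.9953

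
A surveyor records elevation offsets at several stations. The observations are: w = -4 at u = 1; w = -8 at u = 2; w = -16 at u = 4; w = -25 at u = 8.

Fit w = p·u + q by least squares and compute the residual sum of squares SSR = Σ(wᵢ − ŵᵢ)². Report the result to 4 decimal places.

Setting ∂/∂p … = 0 gives: 85·p + 15·q = -284;  15·p + 4·q = -53.
(Σu·u = 85, Σu = 15, Σ1 = 4, Σu·w = -284, Σw = -53.)
Δ = 85·4 − 15² = 115.
p = ((-284)·4 − 15·(-53))/115 = -341/115; q = (85·(-53) − 15·(-284))/115 = -49/23.
Residuals: 126/115, 7/115, -231/115, 98/115; SSR = 686/115.

SSR = 5.9652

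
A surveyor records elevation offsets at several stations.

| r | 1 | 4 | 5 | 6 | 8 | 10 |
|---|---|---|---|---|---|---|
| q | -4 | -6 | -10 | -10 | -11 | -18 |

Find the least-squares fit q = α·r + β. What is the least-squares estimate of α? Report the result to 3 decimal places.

α = -1.453

Sums needed: Σr·r = 242, Σr = 34, Σ1 = 6.
Right-hand side: Σr·q = -406, Σq = -59.
So XᵀX·[α, β]ᵀ = Xᵀq: [[242, 34]; [34, 6]]·[α, β]ᵀ = [-406, -59]ᵀ.
Determinant 242·6 − 34² = 296.
α = ((-406)·6 − 34·(-59))/296 = -215/148; β = (242·(-59) − 34·(-406))/296 = -237/148.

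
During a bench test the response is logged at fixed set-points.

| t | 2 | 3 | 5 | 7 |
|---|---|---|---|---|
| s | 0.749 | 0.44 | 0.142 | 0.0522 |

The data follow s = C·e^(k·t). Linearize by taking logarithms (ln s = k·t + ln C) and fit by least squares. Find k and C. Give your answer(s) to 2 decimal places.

Linearized form: ln s = k·t + ln C. From the 4 transformed points,
Σt = 17.0000, Σ(t)² = 87.0000, Σln s = -6.0146, Σt·ln s = -33.4693.
Equations: 87.0000·k + 17.0000·ln C = -33.4693;  17.0000·k + 4·ln C = -6.0146.
Slope k = (n·Σt·ln s − Σt·Σln s)/(n·Σ(t)² − (Σt)²) = (4·-33.4693 − 17.0000·-6.0146)/59.0000 = -0.53609; ln C = (Σln s − k·Σt)/n = 0.77472, so C = exp(0.77472) = 2.16999.

k = -0.54, C = 2.17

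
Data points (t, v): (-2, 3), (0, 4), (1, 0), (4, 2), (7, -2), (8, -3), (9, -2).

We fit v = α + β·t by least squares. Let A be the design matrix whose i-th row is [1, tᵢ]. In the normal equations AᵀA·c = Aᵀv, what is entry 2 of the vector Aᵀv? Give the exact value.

-54

Entry 2 ↔ basis t, so (Aᵀv)_{2} = Σᵢ (t)·vᵢ = (-2)·(3) + (0)·(4) + (1)·(0) + (4)·(2) + (7)·(-2) + (8)·(-3) + (9)·(-2) = -54.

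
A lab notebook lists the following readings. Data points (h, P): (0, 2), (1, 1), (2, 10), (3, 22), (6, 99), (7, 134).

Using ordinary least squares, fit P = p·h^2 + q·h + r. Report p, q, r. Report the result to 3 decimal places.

p = 3.001, q = -1.918, r = 1.221

From the data, Σh^2·h^2 = 3795, Σh^2·h = 595, Σh^2 = 99, Σh·h = 99, Σh = 19, Σ1 = 6.
Right-hand side: Σh^2·P = 10369, Σh·P = 1619, ΣP = 268.
So AᵀA·[p, q, r]ᵀ = AᵀP: [[3795, 595, 99]; [595, 99, 19]; [99, 19, 6]]·[p, q, r]ᵀ = [10369, 1619, 268]ᵀ.
Solving the 3×3 system (Gaussian elimination) gives p = 14093/4696, q = -9005/4696, r = 717/587.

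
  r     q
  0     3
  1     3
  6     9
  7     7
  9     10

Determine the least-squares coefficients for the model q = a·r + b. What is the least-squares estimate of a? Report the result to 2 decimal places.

a = 0.80

The normal equations are: 167·a + 23·b = 196;  23·a + 5·b = 32.
(Σr·r = 167, Σr = 23, Σ1 = 5, Σr·q = 196, Σq = 32.)
Δ = 167·5 − 23² = 306.
a = (196·5 − 23·32)/306 = 122/153; b = (167·32 − 23·196)/306 = 418/153.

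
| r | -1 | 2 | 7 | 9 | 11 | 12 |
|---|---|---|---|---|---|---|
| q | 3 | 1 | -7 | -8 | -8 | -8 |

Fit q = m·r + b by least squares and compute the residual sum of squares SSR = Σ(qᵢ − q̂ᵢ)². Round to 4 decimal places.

The normal system MᵀM·[m, b]ᵀ = Mᵀq is [[400, 40]; [40, 6]]·[m, b]ᵀ = [-306, -27]ᵀ.
Eliminating b: 6·(row 1) − 40·(row 2) gives 800·m = 6·(-306) − 40·(-27) = -756, so m = -189/200.
Then b = ((-27) − 40·(-189/200))/6 = 9/5.
Residuals: 51/200, 109/100, -437/200, -259/200, 119/200, 77/50; SSR = 1043/100.

SSR = 10.4300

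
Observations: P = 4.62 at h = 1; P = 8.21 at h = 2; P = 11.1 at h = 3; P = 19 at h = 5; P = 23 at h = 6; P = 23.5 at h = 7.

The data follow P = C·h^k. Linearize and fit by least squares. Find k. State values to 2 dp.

k = 0.87

Taking logs, ln P = k·ln h + ln C, so regress ln P on ln h.
Σln h = 7.1389, Σ(ln h)² = 11.2747, Σln P = 15.2796, Σln h·ln P = 20.6038.
Equations: 11.2747·k + 7.1389·ln C = 20.6038;  7.1389·k + 6·ln C = 15.2796.
Slope k = (n·Σln h·ln P − Σln h·Σln P)/(n·Σ(ln h)² − (Σln h)²) = (6·20.6038 − 7.1389·15.2796)/16.6845 = 0.87168; ln C = (Σln P − k·Σln h)/n = 1.50947.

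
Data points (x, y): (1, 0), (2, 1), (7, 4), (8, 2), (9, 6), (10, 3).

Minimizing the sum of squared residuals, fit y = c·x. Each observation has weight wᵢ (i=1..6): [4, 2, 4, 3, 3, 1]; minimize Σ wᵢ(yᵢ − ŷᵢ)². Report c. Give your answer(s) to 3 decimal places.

c = 0.479

From the data, Σwᵢ·x·x = 743.
And Σwᵢ·x·y = 356.
Hence c = 356 / 743 ≈ 0.479139.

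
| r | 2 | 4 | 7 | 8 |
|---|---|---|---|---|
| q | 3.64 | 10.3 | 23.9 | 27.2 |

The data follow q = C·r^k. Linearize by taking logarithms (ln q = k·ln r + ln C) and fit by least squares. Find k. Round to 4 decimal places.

k = 1.4694

Linearized form: ln q = k·ln r + ln C. From the 4 transformed points,
AᵀA = [[10.5129, 6.1048]; [6.1048, 4]], rhs = [17.1735, 10.1012]ᵀ  (here Σln r = 6.1048, Σ(ln r)² = 10.5129, Σln q = 10.1012, Σln r·ln q = 17.1735).
Slope k = (n·Σln r·ln q − Σln r·Σln q)/(n·Σ(ln r)² − (Σln r)²) = (4·17.1735 − 6.1048·10.1012)/4.7831 = 1.46936; ln C = (Σln q − k·Σln r)/n = 0.28278.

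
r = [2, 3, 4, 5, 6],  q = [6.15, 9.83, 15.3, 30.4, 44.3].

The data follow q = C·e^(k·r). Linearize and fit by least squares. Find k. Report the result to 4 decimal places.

Taking logs, ln q = k·r + ln C, so regress ln q on r.
Σr = 20.0000, Σ(r)² = 90.0000, Σln q = 14.0352, Σr·ln q = 61.2188.
Equations: 90.0000·k + 20.0000·ln C = 61.2188;  20.0000·k + 5·ln C = 14.0352.
Solving (det = 50.0000): k = 0.50781, ln C = 0.77581.

k = 0.5078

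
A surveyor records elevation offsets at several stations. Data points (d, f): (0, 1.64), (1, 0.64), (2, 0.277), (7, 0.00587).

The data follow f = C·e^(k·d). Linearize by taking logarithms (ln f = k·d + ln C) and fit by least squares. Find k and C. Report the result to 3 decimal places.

With ln fᵢ as the transformed response and dᵢ as the regressor:
AᵀA = [[54.0000, 10.0000]; [10.0000, 4]], rhs = [-38.9791, -6.3732]ᵀ  (here Σd = 10.0000, Σ(d)² = 54.0000, Σln f = -6.3732, Σd·ln f = -38.9791).
Δ = 54.0000·4 − (10.0000)² = 116.0000; k = (-38.9791·4 − 10.0000·-6.3732)/116.0000 = -0.79469, ln C = (54.0000·-6.3732 − 10.0000·-38.9791)/116.0000 = 0.39342, so C = exp(0.39342) = 1.48204.

k = -0.795, C = 1.482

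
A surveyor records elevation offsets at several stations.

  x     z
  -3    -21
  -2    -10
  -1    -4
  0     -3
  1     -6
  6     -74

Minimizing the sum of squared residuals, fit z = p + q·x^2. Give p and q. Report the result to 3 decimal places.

p = -2.870, q = -1.976

The normal equations are: 6·p + 51·q = -118;  51·p + 1395·q = -2903.
(Σ1 = 6, Σx^2 = 51, Σx^2·x^2 = 1395, Σz = -118, Σx^2·z = -2903.)
Eliminating q: 1395·(row 1) − 51·(row 2) gives 5769·p = 1395·(-118) − 51·(-2903) = -16557, so p = -5519/1923.
Then q = ((-2903) − 51·(-5519/1923))/1395 = -3800/1923.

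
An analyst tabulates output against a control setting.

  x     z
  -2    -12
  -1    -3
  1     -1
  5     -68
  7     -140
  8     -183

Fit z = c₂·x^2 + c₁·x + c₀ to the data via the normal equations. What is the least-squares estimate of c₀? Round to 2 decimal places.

c₀ = 1.43

With design matrix M, MᵀM = [[7140, 972, 144]; [972, 144, 18]; [144, 18, 6]] and Mᵀz = [-20324, -2758, -407]ᵀ.
Inverting the 3×3 Gram matrix, [c₂, c₁, c₀]ᵀ = [-667/222, 3161/3330, 264/185]ᵀ.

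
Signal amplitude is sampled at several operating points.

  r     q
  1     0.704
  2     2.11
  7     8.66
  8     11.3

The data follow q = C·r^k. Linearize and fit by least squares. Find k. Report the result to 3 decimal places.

k = 1.285

Linearized form: ln q = k·ln r + ln C. From the 4 transformed points,
Sums: Σln r = 4.7185, Σ(ln r)² = 8.5911, Σln q = 4.9792, Σln r·ln q = 9.7605.
Normal system: [[8.5911, 4.7185]; [4.7185, 4]]·[k, ln C]ᵀ = [9.7605, 4.9792]ᵀ.
Solving (det = 12.1002): k = 1.28489, ln C = -0.27088.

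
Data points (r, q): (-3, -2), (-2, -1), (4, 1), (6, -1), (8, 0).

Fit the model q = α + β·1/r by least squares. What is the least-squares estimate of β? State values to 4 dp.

β = 2.3889

The normal system XᵀX·[α, β]ᵀ = Xᵀq is [[5, -7/24]; [-7/24, 269/576]]·[α, β]ᵀ = [-3, 5/4]ᵀ.
Determinant 5·(269/576) − (-7/24)² = 9/4.
α = ((-3)·(269/576) − (-7/24)·(5/4))/(9/4) = -199/432; β = (5·(5/4) − (-7/24)·(-3))/(9/4) = 43/18.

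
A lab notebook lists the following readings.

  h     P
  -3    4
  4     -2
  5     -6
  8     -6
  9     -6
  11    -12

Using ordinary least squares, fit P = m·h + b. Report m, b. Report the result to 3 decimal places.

Entries of XᵀX: Σh·h = 316, Σh = 34, Σ1 = 6.
And Σh·P = -284, ΣP = -28.
XᵀX·[m, b]ᵀ = XᵀP becomes [[316, 34]; [34, 6]]·[m, b]ᵀ = [-284, -28]ᵀ.
Δ = 316·6 − 34² = 740.
m = ((-284)·6 − 34·(-28))/740 = -188/185; b = (316·(-28) − 34·(-284))/740 = 202/185.

m = -1.016, b = 1.092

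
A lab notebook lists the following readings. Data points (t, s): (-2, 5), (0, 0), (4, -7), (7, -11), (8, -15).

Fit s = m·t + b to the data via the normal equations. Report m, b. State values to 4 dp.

m = -1.8590, b = 0.7207

Compute the Gram sums: Σt·t = 133, Σt = 17, Σ1 = 5.
Moment sums: Σt·s = -235, Σs = -28.
Eliminating b: 5·(row 1) − 17·(row 2) gives 376·m = 5·(-235) − 17·(-28) = -699, so m = -699/376.
Then b = ((-28) − 17·(-699/376))/5 = 271/376.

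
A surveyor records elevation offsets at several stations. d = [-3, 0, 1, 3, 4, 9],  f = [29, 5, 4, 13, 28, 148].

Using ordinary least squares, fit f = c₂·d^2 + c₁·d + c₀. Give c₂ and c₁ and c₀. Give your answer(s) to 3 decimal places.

c₂ = 2.043, c₁ = -2.385, c₀ = 3.904

Entries of MᵀM: Σd^2·d^2 = 6980, Σd^2·d = 794, Σd^2 = 116, Σd·d = 116, Σd = 14, Σ1 = 6.
And Σd^2·f = 12818, Σd·f = 1400, Σf = 227.
So MᵀM·[c₂, c₁, c₀]ᵀ = Mᵀf: [[6980, 794, 116]; [794, 116, 14]; [116, 14, 6]]·[c₂, c₁, c₀]ᵀ = [12818, 1400, 227]ᵀ.
Solving the 3×3 system (Gaussian elimination) gives c₂ = 24697/12090, c₁ = -72073/30225, c₀ = 6051/1550.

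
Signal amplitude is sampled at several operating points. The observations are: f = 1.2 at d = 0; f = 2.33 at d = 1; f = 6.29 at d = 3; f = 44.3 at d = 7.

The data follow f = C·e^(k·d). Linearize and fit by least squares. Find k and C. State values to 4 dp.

k = 0.5075, C = 1.3086

Taking logs, ln f = k·d + ln C, so regress ln f on d.
Σd = 11.0000, Σ(d)² = 59.0000, Σln f = 6.6581, Σd·ln f = 32.8996.
Equations: 59.0000·k + 11.0000·ln C = 32.8996;  11.0000·k + 4·ln C = 6.6581.
Slope k = (n·Σd·ln f − Σd·Σln f)/(n·Σ(d)² − (Σd)²) = (4·32.8996 − 11.0000·6.6581)/115.0000 = 0.50747; ln C = (Σln f − k·Σd)/n = 0.26899, so C = exp(0.26899) = 1.30864.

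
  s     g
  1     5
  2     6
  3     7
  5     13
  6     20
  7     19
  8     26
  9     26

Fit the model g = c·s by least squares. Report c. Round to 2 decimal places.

Sums needed: Σs·s = 269.
Moment sums: Σs·g = 798.
So XᵀX·[c]ᵀ = Xᵀg: [[269]]·[c]ᵀ = [798]ᵀ.
c = 798/269 = 2.96654.

c = 2.97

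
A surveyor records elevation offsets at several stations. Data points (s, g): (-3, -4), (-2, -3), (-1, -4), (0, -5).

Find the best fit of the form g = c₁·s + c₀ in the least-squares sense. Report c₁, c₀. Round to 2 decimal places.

From the data, Σs·s = 14, Σs = -6, Σ1 = 4.
And Σs·g = 22, Σg = -16.
Δ = 14·4 − (-6)² = 20.
c₁ = (22·4 − (-6)·(-16))/20 = -2/5; c₀ = (14·(-16) − (-6)·22)/20 = -23/5.

c₁ = -0.40, c₀ = -4.60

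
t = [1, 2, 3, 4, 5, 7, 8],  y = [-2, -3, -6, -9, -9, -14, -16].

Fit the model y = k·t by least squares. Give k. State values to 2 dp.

The normal equations are: 168·k = -333.
(Σt·t = 168, Σt·y = -333.)
Hence k = -333 / 168 ≈ -1.98214.

k = -1.98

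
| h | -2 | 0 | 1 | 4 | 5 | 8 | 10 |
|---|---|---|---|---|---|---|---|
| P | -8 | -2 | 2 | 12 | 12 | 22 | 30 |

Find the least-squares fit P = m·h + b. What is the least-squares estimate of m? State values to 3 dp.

m = 3.081

Compute the Gram sums: Σh·h = 210, Σh = 26, Σ1 = 7.
Moment sums: Σh·P = 602, ΣP = 68.
So AᵀA·[m, b]ᵀ = AᵀP: [[210, 26]; [26, 7]]·[m, b]ᵀ = [602, 68]ᵀ.
Determinant 210·7 − 26² = 794.
m = (602·7 − 26·68)/794 = 1223/397; b = (210·68 − 26·602)/794 = -686/397.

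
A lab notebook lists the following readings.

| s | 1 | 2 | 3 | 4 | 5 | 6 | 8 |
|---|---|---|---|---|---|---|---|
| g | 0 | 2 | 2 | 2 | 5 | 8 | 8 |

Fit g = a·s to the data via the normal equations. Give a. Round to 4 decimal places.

a = 1.0000

Compute the Gram sums: Σs·s = 155.
Moment sums: Σs·g = 155.
Hence a = 155 / 155 ≈ 1.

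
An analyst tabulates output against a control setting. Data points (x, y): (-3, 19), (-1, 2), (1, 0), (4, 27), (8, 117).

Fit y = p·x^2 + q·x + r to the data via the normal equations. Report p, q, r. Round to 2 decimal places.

Entries of AᵀA: Σx^2·x^2 = 4435, Σx^2·x = 549, Σx^2 = 91, Σx·x = 91, Σx = 9, Σ1 = 5.
Right-hand side: Σx^2·y = 8093, Σx·y = 985, Σy = 165.
AᵀA·[p, q, r]ᵀ = Aᵀy becomes [[4435, 549, 91]; [549, 91, 9]; [91, 9, 5]]·[p, q, r]ᵀ = [8093, 985, 165]ᵀ.
Row-reducing yields p = 144643/74344, q = -61067/74344, r = -34615/37172.

p = 1.95, q = -0.82, r = -0.93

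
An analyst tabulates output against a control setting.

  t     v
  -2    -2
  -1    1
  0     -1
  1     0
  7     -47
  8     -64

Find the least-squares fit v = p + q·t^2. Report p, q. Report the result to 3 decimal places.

p = 1.048, q = -1.002

Setting ∂/∂p … = 0 gives: 6·p + 119·q = -113;  119·p + 6515·q = -6406.
Eliminating q: 6515·(row 1) − 119·(row 2) gives 24929·p = 6515·(-113) − 119·(-6406) = 26119, so p = 26119/24929.
Then q = ((-6406) − 119·(26119/24929))/6515 = -24989/24929.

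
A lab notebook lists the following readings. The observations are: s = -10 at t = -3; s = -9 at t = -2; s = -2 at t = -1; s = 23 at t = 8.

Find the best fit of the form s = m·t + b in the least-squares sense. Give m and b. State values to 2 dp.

Setting ∂/∂m … = 0 gives: 78·m + 2·b = 234;  2·m + 4·b = 2.
Determinant 78·4 − 2² = 308.
m = (234·4 − 2·2)/308 = 233/77; b = (78·2 − 2·234)/308 = -78/77.

m = 3.03, b = -1.01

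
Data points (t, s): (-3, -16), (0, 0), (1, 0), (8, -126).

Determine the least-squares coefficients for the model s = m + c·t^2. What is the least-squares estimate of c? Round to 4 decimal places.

c = -1.9868

Sums needed: Σ1 = 4, Σt^2 = 74, Σt^2·t^2 = 4178.
Moment sums: Σs = -142, Σt^2·s = -8208.
So XᵀX·[m, c]ᵀ = Xᵀs: [[4, 74]; [74, 4178]]·[m, c]ᵀ = [-142, -8208]ᵀ.
Δ = 4·4178 − 74² = 11236.
m = ((-142)·4178 − 74·(-8208))/11236 = 3529/2809; c = (4·(-8208) − 74·(-142))/11236 = -5581/2809.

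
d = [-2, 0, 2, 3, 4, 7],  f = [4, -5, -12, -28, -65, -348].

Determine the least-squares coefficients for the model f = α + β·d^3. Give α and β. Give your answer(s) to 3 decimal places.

AᵀA·[α, β]ᵀ = Aᵀf reads: 6·α + 434·β = -454;  434·α + 122602·β = -124408.
(Σ1 = 6, Σd^3 = 434, Σd^3·d^3 = 122602, Σf = -454, Σd^3·f = -124408.)
Eliminating β: 122602·(row 1) − 434·(row 2) gives 547256·α = 122602·(-454) − 434·(-124408) = -1668236, so α = -417059/136814.
Then β = ((-124408) − 434·(-417059/136814))/122602 = -137353/136814.

α = -3.048, β = -1.004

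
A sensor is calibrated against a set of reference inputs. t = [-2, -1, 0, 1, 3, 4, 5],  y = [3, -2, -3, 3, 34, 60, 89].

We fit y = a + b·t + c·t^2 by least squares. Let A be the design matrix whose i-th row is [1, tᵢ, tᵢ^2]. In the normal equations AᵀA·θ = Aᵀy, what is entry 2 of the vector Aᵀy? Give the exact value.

Entry 2 ↔ basis t, so (Aᵀy)_{2} = Σᵢ (t)·yᵢ = (-2)·(3) + (-1)·(-2) + (0)·(-3) + (1)·(3) + (3)·(34) + (4)·(60) + (5)·(89) = 786.

786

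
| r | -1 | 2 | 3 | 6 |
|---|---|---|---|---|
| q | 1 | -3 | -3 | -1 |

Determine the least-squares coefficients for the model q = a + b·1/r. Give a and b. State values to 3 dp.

Normal-equation sums: Σ1 = 4, Σ1/r = 0, Σ1/r·1/r = 25/18.
Right-hand side: Σq = -6, Σ1/r·q = -11/3.
Δ = 4·(25/18) − 0² = 50/9.
a = ((-6)·(25/18) − 0·(-11/3))/(50/9) = -3/2; b = (4·(-11/3) − 0·(-6))/(50/9) = -66/25.

a = -1.500, b = -2.640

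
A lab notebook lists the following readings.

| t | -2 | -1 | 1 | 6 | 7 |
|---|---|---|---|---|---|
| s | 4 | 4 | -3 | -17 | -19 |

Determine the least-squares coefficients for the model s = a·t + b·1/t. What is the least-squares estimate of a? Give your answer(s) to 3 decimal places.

a = -2.725

XᵀX·[a, b]ᵀ = Xᵀs reads: 91·a + 5·b = -250;  5·a + (2027/882)·b = -611/42.
Eliminating b: (2027/882)·(row 1) − 5·(row 2) gives (23201/126)·a = (2027/882)·(-250) − 5·(-611/42) = -442595/882, so a = -442595/162407.
Then b = ((-611/42) − 5·(-442595/162407))/(2027/882) = -9303/23201.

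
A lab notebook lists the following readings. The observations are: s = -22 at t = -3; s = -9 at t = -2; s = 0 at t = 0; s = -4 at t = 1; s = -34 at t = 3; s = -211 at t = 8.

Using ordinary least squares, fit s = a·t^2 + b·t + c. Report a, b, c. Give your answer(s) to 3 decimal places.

a = -3.066, b = -1.853, c = -0.043

Setting ∂/∂a … = 0 gives: 4275·a + 505·b + 87·c = -14048;  505·a + 87·b + 7·c = -1710;  87·a + 7·b + 6·c = -280.
(Σt^2·t^2 = 4275, Σt^2·t = 505, Σt^2 = 87, Σt·t = 87, Σt = 7, Σ1 = 6, Σt^2·s = -14048, Σt·s = -1710, Σs = -280.)
Solving the 3×3 system (Gaussian elimination) gives a = -687637/224256, b = -138517/74752, c = -4867/112128.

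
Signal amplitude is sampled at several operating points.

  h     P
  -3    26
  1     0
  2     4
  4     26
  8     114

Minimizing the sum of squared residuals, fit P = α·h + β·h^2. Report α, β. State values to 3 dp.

Compute the Gram sums: Σh·h = 94, Σh·h^2 = 558, Σh^2·h^2 = 4450.
And Σh·P = 946, Σh^2·P = 7962.
XᵀX·[α, β]ᵀ = XᵀP becomes [[94, 558]; [558, 4450]]·[α, β]ᵀ = [946, 7962]ᵀ.
det = 94·4450 − 558² = 106936.
α = (946·4450 − 558·7962)/106936 = -29137/13367; β = (94·7962 − 558·946)/106936 = 27570/13367.

α = -2.180, β = 2.063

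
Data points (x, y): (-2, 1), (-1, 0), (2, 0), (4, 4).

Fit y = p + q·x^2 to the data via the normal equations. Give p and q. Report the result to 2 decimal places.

From the data, Σ1 = 4, Σx^2 = 25, Σx^2·x^2 = 289.
For Aᵀy: Σy = 5, Σx^2·y = 68.
Δ = 4·289 − 25² = 531.
p = (5·289 − 25·68)/531 = -85/177; q = (4·68 − 25·5)/531 = 49/177.

p = -0.48, q = 0.28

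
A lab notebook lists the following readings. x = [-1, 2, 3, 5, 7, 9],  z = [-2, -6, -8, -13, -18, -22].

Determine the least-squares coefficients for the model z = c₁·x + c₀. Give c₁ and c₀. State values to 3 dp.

c₁ = -2.090, c₀ = -2.792

Sums needed: Σx·x = 169, Σx = 25, Σ1 = 6.
Moment sums: Σx·z = -423, Σz = -69.
Normal equations: [[169, 25]; [25, 6]]·[c₁, c₀]ᵀ = [-423, -69]ᵀ.
det = 169·6 − 25² = 389.
c₁ = ((-423)·6 − 25·(-69))/389 = -813/389; c₀ = (169·(-69) − 25·(-423))/389 = -1086/389.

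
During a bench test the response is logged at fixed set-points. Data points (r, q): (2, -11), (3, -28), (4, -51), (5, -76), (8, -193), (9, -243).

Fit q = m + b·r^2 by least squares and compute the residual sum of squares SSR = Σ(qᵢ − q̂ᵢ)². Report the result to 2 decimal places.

Compute the Gram sums: Σ1 = 6, Σr^2 = 199, Σr^2·r^2 = 11635.
For Xᵀq: Σq = -602, Σr^2·q = -35047.
So XᵀX·[m, b]ᵀ = Xᵀq: [[6, 199]; [199, 11635]]·[m, b]ᵀ = [-602, -35047]ᵀ.
Eliminating b: 11635·(row 1) − 199·(row 2) gives 30209·m = 11635·(-602) − 199·(-35047) = -29917, so m = -29917/30209.
Then b = ((-35047) − 199·(-29917/30209))/11635 = -90484/30209.
Residuals: 59554/30209, -1579/30209, -62998/30209, -3867/30209, -9444/30209, 18334/30209; SSR = 263438/30209.

SSR = 8.72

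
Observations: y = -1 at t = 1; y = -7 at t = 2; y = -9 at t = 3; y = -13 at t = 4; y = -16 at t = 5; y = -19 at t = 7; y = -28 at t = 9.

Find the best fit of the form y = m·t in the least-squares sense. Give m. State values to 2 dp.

With design matrix X, XᵀX = [[185]] and Xᵀy = [-559]ᵀ.
m = (-559)/185 = -3.02162.

m = -3.02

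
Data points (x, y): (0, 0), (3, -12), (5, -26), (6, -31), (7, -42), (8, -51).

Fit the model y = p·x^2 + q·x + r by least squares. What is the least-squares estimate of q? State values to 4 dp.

q = -2.6315

From the data, Σx^2·x^2 = 8499, Σx^2·x = 1223, Σx^2 = 183, Σx·x = 183, Σx = 29, Σ1 = 6.
Moment sums: Σx^2·y = -7196, Σx·y = -1054, Σy = -162.
AᵀA·[p, q, r]ᵀ = Aᵀy becomes [[8499, 1223, 183]; [1223, 183, 29]; [183, 29, 6]]·[p, q, r]ᵀ = [-7196, -1054, -162]ᵀ.
Solving the 3×3 system (Gaussian elimination) gives p = -14567/31152, q = -27325/10384, r = -299/15576.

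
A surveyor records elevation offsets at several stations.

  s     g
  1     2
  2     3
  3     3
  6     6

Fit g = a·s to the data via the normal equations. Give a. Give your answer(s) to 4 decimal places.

a = 1.0600

From the data, Σs·s = 50.
For Mᵀg: Σs·g = 53.
So MᵀM·[a]ᵀ = Mᵀg: [[50]]·[a]ᵀ = [53]ᵀ.
Hence a = 53 / 50 ≈ 1.06.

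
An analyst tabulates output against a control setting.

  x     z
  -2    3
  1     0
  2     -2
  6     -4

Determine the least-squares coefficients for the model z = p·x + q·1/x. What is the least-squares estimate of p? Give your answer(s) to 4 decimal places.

Setting ∂/∂p … = 0 gives: 45·p + 4·q = -34;  4·p + (55/36)·q = -19/6.
Determinant 45·(55/36) − 4² = 211/4.
p = ((-34)·(55/36) − 4·(-19/6))/(211/4) = -1414/1899; q = (45·(-19/6) − 4·(-34))/(211/4) = -26/211.

p = -0.7446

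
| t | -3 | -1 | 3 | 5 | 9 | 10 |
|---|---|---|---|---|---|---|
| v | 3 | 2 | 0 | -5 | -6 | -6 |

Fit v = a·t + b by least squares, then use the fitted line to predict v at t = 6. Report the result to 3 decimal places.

v̂ = -3.647

Setting ∂/∂a … = 0 gives: 225·a + 23·b = -150;  23·a + 6·b = -12.
(Σt·t = 225, Σt = 23, Σ1 = 6, Σt·v = -150, Σv = -12.)
Δ = 225·6 − 23² = 821.
a = ((-150)·6 − 23·(-12))/821 = -624/821; b = (225·(-12) − 23·(-150))/821 = 750/821.
At t = 6: v̂ = (-624/821)·(6) + (750/821)·(1) = -2994/821.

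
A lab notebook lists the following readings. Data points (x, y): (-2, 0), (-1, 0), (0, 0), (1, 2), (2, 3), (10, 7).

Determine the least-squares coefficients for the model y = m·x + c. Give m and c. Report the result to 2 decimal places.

m = 0.62, c = 0.96

From the data, Σx·x = 110, Σx = 10, Σ1 = 6.
Right-hand side: Σx·y = 78, Σy = 12.
Eliminating c: 6·(row 1) − 10·(row 2) gives 560·m = 6·78 − 10·12 = 348, so m = 87/140.
Then c = (12 − 10·(87/140))/6 = 27/28.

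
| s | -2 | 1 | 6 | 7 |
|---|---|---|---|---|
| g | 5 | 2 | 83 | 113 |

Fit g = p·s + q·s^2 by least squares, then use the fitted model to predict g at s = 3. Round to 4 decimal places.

ĝ = 22.9440

Normal-equation sums: Σs·s = 90, Σs·s^2 = 552, Σs^2·s^2 = 3714.
And Σs·g = 1281, Σs^2·g = 8547.
So MᵀM·[p, q]ᵀ = Mᵀg: [[90, 552]; [552, 3714]]·[p, q]ᵀ = [1281, 8547]ᵀ.
Determinant 90·3714 − 552² = 29556.
p = (1281·3714 − 552·8547)/29556 = 2205/1642; q = (90·8547 − 552·1281)/29556 = 3451/1642.
At s = 3: ĝ = (2205/1642)·(3) + (3451/1642)·(9) = 18837/821.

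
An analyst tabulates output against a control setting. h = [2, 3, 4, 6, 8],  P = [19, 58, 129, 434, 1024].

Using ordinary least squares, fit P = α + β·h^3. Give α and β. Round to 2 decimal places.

α = 2.96, β = 1.99

Sums needed: Σ1 = 5, Σh^3 = 827, Σh^3·h^3 = 313689.
Right-hand side: ΣP = 1664, Σh^3·P = 628006.
So AᵀA·[α, β]ᵀ = AᵀP: [[5, 827]; [827, 313689]]·[α, β]ᵀ = [1664, 628006]ᵀ.
Δ = 5·313689 − 827² = 884516.
α = (1664·313689 − 827·628006)/884516 = 1308767/442258; β = (5·628006 − 827·1664)/884516 = 881951/442258.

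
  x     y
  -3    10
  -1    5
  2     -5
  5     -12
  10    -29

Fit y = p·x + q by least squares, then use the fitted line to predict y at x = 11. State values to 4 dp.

MᵀM·[p, q]ᵀ = Mᵀy reads: 139·p + 13·q = -395;  13·p + 5·q = -31.
Eliminating q: 5·(row 1) − 13·(row 2) gives 526·p = 5·(-395) − 13·(-31) = -1572, so p = -786/263.
Then q = ((-31) − 13·(-786/263))/5 = 413/263.
At x = 11: ŷ = (-786/263)·(11) + (413/263)·(1) = -8233/263.

ŷ = -31.3042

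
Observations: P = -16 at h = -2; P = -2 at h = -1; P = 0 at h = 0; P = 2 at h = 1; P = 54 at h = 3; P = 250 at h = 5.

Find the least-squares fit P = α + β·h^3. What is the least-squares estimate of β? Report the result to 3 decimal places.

With design matrix X, XᵀX = [[6, 144]; [144, 16420]] and XᵀP = [288, 32840]ᵀ.
Δ = 6·16420 − 144² = 77784.
α = (288·16420 − 144·32840)/77784 = 0; β = (6·32840 − 144·288)/77784 = 2.

β = 2.000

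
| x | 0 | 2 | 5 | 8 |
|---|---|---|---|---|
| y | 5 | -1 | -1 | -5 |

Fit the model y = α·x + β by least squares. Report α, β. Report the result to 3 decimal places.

With design matrix A, AᵀA = [[93, 15]; [15, 4]] and Aᵀy = [-47, -2]ᵀ.
Δ = 93·4 − 15² = 147.
α = ((-47)·4 − 15·(-2))/147 = -158/147; β = (93·(-2) − 15·(-47))/147 = 173/49.

α = -1.075, β = 3.531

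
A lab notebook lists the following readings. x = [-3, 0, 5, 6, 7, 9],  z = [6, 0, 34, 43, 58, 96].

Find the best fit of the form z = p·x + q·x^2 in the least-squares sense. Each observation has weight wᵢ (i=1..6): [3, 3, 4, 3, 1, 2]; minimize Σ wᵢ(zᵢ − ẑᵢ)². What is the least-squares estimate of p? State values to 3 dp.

From the data, Σwᵢ·x·x = 446, Σwᵢ·x·x^2 = 2868, Σwᵢ·x^2·x^2 = 22154.
For MᵀWz: Σwᵢ·x·z = 3534, Σwᵢ·x^2·z = 26600.
So MᵀWM·[p, q]ᵀ = MᵀWz: [[446, 2868]; [2868, 22154]]·[p, q]ᵀ = [3534, 26600]ᵀ.
det = 446·22154 − 2868² = 1655260.
p = (3534·22154 − 2868·26600)/1655260 = 500859/413815; q = (446·26600 − 2868·3534)/1655260 = 432022/413815.

p = 1.210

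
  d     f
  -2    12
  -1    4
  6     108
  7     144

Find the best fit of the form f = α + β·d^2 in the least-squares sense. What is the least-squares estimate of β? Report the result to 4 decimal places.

β = 2.9402

Compute the Gram sums: Σ1 = 4, Σd^2 = 90, Σd^2·d^2 = 3714.
Moment sums: Σf = 268, Σd^2·f = 10996.
So XᵀX·[α, β]ᵀ = Xᵀf: [[4, 90]; [90, 3714]]·[α, β]ᵀ = [268, 10996]ᵀ.
Δ = 4·3714 − 90² = 6756.
α = (268·3714 − 90·10996)/6756 = 476/563; β = (4·10996 − 90·268)/6756 = 4966/1689.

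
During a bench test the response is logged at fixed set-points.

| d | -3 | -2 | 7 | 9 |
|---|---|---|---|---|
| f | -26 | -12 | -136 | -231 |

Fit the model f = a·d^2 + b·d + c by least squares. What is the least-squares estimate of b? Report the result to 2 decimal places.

Compute the Gram sums: Σd^2·d^2 = 9059, Σd^2·d = 1037, Σd^2 = 143, Σd·d = 143, Σd = 11, Σ1 = 4.
For Aᵀf: Σd^2·f = -25657, Σd·f = -2929, Σf = -405.
Inverting the 3×3 Gram matrix, [a, b, c]ᵀ = [-61187/20388, 21107/20388, 10851/3398]ᵀ.

b = 1.04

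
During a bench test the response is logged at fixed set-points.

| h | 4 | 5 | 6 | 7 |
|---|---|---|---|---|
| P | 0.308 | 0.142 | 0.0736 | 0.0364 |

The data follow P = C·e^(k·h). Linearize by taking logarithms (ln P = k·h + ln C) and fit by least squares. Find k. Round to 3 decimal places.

k = -0.706

Let Y = ln P. Fitting Y = k·h + ln C by least squares:
Σh = 22.0000, Σ(h)² = 126.0000, Σln P = -9.0519, Σh·ln P = -53.3172.
Normal system: [[126.0000, 22.0000]; [22.0000, 4]]·[k, ln C]ᵀ = [-53.3172, -9.0519]ᵀ.
Solving (det = 20.0000): k = -0.70638, ln C = 1.62211.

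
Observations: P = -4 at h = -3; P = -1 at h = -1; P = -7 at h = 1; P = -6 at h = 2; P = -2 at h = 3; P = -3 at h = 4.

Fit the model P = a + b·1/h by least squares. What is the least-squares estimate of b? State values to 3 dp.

Sums needed: Σ1 = 6, Σ1/h = 3/4, Σ1/h·1/h = 365/144.
Moment sums: ΣP = -23, Σ1/h·P = -109/12.
det = 6·(365/144) − (3/4)² = 703/48.
a = ((-23)·(365/144) − (3/4)·(-109/12))/(703/48) = -7414/2109; b = (6·(-109/12) − (3/4)·(-23))/(703/48) = -1788/703.

b = -2.543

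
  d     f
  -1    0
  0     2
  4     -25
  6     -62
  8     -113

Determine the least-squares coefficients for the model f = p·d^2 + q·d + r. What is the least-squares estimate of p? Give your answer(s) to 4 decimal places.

Setting ∂/∂p … = 0 gives: 5649·p + 791·q + 117·r = -9864;  791·p + 117·q + 17·r = -1376;  117·p + 17·q + 5·r = -198.
Solving the 3×3 system (Gaussian elimination) gives p = -41653/22171, q = 13449/22171, r = 50982/22171.

p = -1.8787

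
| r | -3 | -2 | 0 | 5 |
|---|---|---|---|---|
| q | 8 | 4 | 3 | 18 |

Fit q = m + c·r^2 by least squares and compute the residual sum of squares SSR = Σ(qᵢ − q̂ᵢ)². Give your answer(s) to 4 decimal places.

The normal equations are: 4·m + 38·c = 33;  38·m + 722·c = 538.
(Σ1 = 4, Σr^2 = 38, Σr^2·r^2 = 722, Σq = 33, Σr^2·q = 538.)
Δ = 4·722 − 38² = 1444.
m = (33·722 − 38·538)/1444 = 89/38; c = (4·538 − 38·33)/1444 = 449/722.
Residuals: 22/361, -599/722, 25/38, 40/361; SSR = 821/722.

SSR = 1.1371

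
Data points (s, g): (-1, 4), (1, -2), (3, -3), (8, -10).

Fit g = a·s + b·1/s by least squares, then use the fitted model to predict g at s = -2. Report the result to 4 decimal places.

Compute the Gram sums: Σs·s = 75, Σs·1/s = 4, Σ1/s·1/s = 1225/576.
And Σs·g = -95, Σ1/s·g = -33/4.
Normal equations: [[75, 4]; [4, 1225/576]]·[a, b]ᵀ = [-95, -33/4]ᵀ.
Eliminating b: (1225/576)·(row 1) − 4·(row 2) gives (27553/192)·a = (1225/576)·(-95) − 4·(-33/4) = -97367/576, so a = -97367/82659.
Then b = ((-33/4) − 4·(-97367/82659))/(1225/576) = -45840/27553.
At s = -2: ĝ = (-97367/82659)·(-2) + (-45840/27553)·(-1/2) = 4466/1401.

ĝ = 3.1877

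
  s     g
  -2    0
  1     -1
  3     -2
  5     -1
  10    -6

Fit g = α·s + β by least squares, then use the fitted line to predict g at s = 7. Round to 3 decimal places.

With design matrix M, MᵀM = [[139, 17]; [17, 5]] and Mᵀg = [-72, -10]ᵀ.
Eliminating β: 5·(row 1) − 17·(row 2) gives 406·α = 5·(-72) − 17·(-10) = -190, so α = -95/203.
Then β = ((-10) − 17·(-95/203))/5 = -83/203.
At s = 7: ĝ = (-95/203)·(7) + (-83/203)·(1) = -748/203.

ĝ = -3.685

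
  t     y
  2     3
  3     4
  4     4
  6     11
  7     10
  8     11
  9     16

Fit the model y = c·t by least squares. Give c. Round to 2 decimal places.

Compute the Gram sums: Σt·t = 259.
And Σt·y = 402.
Hence c = 402 / 259 ≈ 1.55212.

c = 1.55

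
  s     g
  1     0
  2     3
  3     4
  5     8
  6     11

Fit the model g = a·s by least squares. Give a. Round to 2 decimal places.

a = 1.65

Forming AᵀA = [[75]] and Aᵀg = [124]ᵀ gives AᵀA·[a]ᵀ = Aᵀg.
a = 124/75 = 1.65333.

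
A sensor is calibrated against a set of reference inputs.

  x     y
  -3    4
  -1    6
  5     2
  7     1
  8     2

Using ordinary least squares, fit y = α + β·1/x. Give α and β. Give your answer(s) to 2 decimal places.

α = 2.34, β = -3.80

Sums needed: Σ1 = 5, Σ1/x = -727/840, Σ1/x·1/x = 837649/705600.
Right-hand side: Σy = 15, Σ1/x·y = -2747/420.
So MᵀM·[α, β]ᵀ = Mᵀy: [[5, -727/840]; [-727/840, 837649/705600]]·[α, β]ᵀ = [15, -2747/420]ᵀ.
Eliminating β: (837649/705600)·(row 1) − (-727/840)·(row 2) gives (914929/176400)·α = (837649/705600)·15 − (-727/840)·(-2747/420) = 1224371/100800, so α = 8570597/3659716.
Then β = ((-2747/420) − (-727/840)·(8570597/3659716))/(837649/705600) = -3478650/914929.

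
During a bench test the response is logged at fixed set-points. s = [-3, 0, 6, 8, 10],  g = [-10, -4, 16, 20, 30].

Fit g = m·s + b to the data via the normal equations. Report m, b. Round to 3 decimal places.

m = 3.043, b = -2.381

Normal-equation sums: Σs·s = 209, Σs = 21, Σ1 = 5.
Right-hand side: Σs·g = 586, Σg = 52.
So AᵀA·[m, b]ᵀ = Aᵀg: [[209, 21]; [21, 5]]·[m, b]ᵀ = [586, 52]ᵀ.
det = 209·5 − 21² = 604.
m = (586·5 − 21·52)/604 = 919/302; b = (209·52 − 21·586)/604 = -719/302.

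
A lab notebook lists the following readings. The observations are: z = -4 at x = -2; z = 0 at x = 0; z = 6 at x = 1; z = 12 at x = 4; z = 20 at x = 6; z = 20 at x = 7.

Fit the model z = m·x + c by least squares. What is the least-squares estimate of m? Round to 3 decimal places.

m = 2.811

Sums needed: Σx·x = 106, Σx = 16, Σ1 = 6.
Moment sums: Σx·z = 322, Σz = 54.
MᵀM·[m, c]ᵀ = Mᵀz becomes [[106, 16]; [16, 6]]·[m, c]ᵀ = [322, 54]ᵀ.
det = 106·6 − 16² = 380.
m = (322·6 − 16·54)/380 = 267/95; c = (106·54 − 16·322)/380 = 143/95.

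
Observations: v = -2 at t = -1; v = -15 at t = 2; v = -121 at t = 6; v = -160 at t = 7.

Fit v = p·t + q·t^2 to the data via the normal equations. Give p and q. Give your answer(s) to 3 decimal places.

The normal equations are: 90·p + 566·q = -1874;  566·p + 3714·q = -12258.
det = 90·3714 − 566² = 13904.
p = ((-1874)·3714 − 566·(-12258))/13904 = -2751/1738; q = (90·(-12258) − 566·(-1874))/13904 = -5317/1738.

p = -1.583, q = -3.059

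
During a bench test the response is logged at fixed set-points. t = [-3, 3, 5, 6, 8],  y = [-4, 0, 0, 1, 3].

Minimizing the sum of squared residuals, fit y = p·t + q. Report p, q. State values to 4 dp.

p = 0.5932, q = -2.2542

Normal-equation sums: Σt·t = 143, Σt = 19, Σ1 = 5.
Moment sums: Σt·y = 42, Σy = 0.
AᵀA·[p, q]ᵀ = Aᵀy becomes [[143, 19]; [19, 5]]·[p, q]ᵀ = [42, 0]ᵀ.
Determinant 143·5 − 19² = 354.
p = (42·5 − 19·0)/354 = 35/59; q = (143·0 − 19·42)/354 = -133/59.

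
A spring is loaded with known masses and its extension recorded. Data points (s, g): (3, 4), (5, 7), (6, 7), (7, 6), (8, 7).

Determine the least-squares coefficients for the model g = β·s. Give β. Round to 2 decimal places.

β = 1.02

Forming MᵀM = [[183]] and Mᵀg = [187]ᵀ gives MᵀM·[β]ᵀ = Mᵀg.
β = 187/183 = 1.02186.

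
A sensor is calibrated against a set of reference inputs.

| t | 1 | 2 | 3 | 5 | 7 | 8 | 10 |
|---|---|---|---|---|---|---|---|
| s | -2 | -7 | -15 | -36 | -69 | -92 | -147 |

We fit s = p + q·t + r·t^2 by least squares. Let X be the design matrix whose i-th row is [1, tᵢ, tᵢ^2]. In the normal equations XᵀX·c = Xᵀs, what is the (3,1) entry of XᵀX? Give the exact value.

Row 3 ↔ basis t^2, column 1 ↔ basis 1, so (XᵀX)_{3,1} = Σᵢ t^2 = (1)·(1) + (4)·(1) + (9)·(1) + (25)·(1) + (49)·(1) + (64)·(1) + (100)·(1) = 252.

252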